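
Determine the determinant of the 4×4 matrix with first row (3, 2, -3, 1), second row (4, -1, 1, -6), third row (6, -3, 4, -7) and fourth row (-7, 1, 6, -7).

450

Expand along row 1:
  + (3) · M_11   where M_11 = det([-1 1 -6; -3 4 -7; 1 6 -7]) = 90
  − (2) · M_12   where M_12 = det([4 1 -6; 6 4 -7; -7 6 -7]) = -237
  + (-3) · M_13   where M_13 = det([4 -1 -6; 6 -3 -7; -7 1 -7]) = 111
  − (1) · M_14   where M_14 = det([4 -1 1; 6 -3 4; -7 1 6]) = -39
det = (+1)·(3)·(90) + (-1)·(2)·(-237) + (+1)·(-3)·(111) + (-1)·(1)·(-39) = 450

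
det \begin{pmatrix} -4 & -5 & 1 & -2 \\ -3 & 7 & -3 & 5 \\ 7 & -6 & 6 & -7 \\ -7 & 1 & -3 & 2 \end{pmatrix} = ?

136

Expand along row 1:
  + (-4) · M_11   where M_11 = det([7 -3 5; -6 6 -7; 1 -3 2]) = -18
  − (-5) · M_12   where M_12 = det([-3 -3 5; 7 6 -7; -7 -3 2]) = 27
  + (1) · M_13   where M_13 = det([-3 7 5; 7 -6 -7; -7 1 2]) = 85
  − (-2) · M_14   where M_14 = det([-3 7 -3; 7 -6 6; -7 1 -3]) = -78
det = (+1)·(-4)·(-18) + (-1)·(-5)·(27) + (+1)·(1)·(85) + (-1)·(-2)·(-78) = 136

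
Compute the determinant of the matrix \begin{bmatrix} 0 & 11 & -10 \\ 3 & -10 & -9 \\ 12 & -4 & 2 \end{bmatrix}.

Expand along column 1:
  − 3 · |11 -10; -4 2| = −3·(22 − 40) = 54
  + 12 · |11 -10; -10 -9| = 12·(-99 − 100) = -2388
Sum: (54) + (-2388) = -2334

-2334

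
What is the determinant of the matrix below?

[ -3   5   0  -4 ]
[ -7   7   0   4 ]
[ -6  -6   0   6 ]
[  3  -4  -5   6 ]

Expand along column 3 (it has 3 zeros):
  − (-5) · M_43   where M_43 = det([-3 5 -4; -7 7 4; -6 -6 6]) = -444
det = (-1)·(-5)·(-444) = -2220

-2220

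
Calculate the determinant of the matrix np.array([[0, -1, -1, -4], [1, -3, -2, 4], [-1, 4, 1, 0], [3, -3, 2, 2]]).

68

Expand along row 1 (it has 1 zero):
  − (-1) · M_12   where M_12 = det([1 -2 4; -1 1 0; 3 2 2]) = -22
  + (-1) · M_13   where M_13 = det([1 -3 4; -1 4 0; 3 -3 2]) = -34
  − (-4) · M_14   where M_14 = det([1 -3 -2; -1 4 1; 3 -3 2]) = 14
det = (-1)·(-1)·(-22) + (+1)·(-1)·(-34) + (-1)·(-4)·(14) = 68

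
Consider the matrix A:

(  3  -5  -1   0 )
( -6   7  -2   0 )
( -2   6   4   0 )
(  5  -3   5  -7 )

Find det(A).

-14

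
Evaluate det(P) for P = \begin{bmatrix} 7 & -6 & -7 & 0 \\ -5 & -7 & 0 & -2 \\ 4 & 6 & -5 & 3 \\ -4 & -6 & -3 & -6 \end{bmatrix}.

-2067

Expand along row 1 (it has 1 zero):
  + (7) · M_11   where M_11 = det([-7 0 -2; 6 -5 3; -6 -3 -6]) = -177
  − (-6) · M_12   where M_12 = det([-5 0 -2; 4 -5 3; -4 -3 -6]) = -131
  + (-7) · M_13   where M_13 = det([-5 -7 -2; 4 6 3; -4 -6 -6]) = 6
det = (+1)·(7)·(-177) + (-1)·(-6)·(-131) + (+1)·(-7)·(6) = -2067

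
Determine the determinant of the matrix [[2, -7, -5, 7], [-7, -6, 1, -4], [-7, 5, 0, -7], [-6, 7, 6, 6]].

7076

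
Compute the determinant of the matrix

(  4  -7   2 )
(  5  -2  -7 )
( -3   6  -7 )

Expand along row 1:
  + 4 · |-2 -7; 6 -7| = 4·(14 − (-42)) = 224
  − (-7) · |5 -7; -3 -7| = −(-7)·(-35 − 21) = -392
  + 2 · |5 -2; -3 6| = 2·(30 − 6) = 48
Sum: (224) + (-392) + (48) = -120

The determinant is -120.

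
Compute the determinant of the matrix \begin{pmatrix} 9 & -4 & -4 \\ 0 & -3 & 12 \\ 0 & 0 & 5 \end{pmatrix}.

-135

The matrix is upper triangular, so the determinant is the product of the diagonal entries:
det = (9) · (-3) · (5) = -135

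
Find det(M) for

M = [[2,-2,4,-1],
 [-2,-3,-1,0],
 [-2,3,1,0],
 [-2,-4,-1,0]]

det(M) = -4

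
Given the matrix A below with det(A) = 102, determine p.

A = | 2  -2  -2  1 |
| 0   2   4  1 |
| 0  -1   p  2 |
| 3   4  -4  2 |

2

Expanding along the row containing p, det(A) is linear in p: det(A) = (-12)·p + (126).
Set (-12)·p + (126) = 102  ⇒  (-12)·p = -24  ⇒  p = 2.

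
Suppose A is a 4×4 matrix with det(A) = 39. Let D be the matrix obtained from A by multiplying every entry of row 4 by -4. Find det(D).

Scaling one row by -4 multiplies the determinant by -4.
det(D) = (-4)·(39) = -156

det(D) = -156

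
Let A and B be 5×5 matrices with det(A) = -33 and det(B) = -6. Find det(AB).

det(AB) = det(A)·det(B) = (-33)·(-6) = 198

det(AB) = 198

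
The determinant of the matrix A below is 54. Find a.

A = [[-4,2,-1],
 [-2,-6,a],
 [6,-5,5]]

Expanding along the row containing a, det(A) is linear in a: det(A) = (-8)·a + (94).
Set (-8)·a + (94) = 54  ⇒  (-8)·a = -40  ⇒  a = 5.

5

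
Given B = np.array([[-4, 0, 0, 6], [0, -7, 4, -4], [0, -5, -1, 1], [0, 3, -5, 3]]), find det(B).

|B| = 216

Expand along column 1 (it has 3 zeros):
  + (-4) · M_11   where M_11 = det([-7 4 -4; -5 -1 1; 3 -5 3]) = -54
det = (+1)·(-4)·(-54) = 216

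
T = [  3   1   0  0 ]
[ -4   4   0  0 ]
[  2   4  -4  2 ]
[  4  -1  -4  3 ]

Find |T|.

T is block lower-triangular with a 2×2 block and a 2×2 block on the diagonal, so its determinant equals the product of the determinants of the diagonal blocks.
det of the 2×2 block = 16
det of the 2×2 block = -4
det = (16)·(-4) = -64

-64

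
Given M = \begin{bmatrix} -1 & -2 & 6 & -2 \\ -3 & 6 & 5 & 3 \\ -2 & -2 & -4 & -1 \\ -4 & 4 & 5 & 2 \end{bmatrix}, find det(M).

58

Expand along row 1:
  + (-1) · M_11   where M_11 = det([6 5 3; -2 -4 -1; 4 5 2]) = 0
  − (-2) · M_12   where M_12 = det([-3 5 3; -2 -4 -1; -4 5 2]) = -29
  + (6) · M_13   where M_13 = det([-3 6 3; -2 -2 -1; -4 4 2]) = 0
  − (-2) · M_14   where M_14 = det([-3 6 5; -2 -2 -4; -4 4 5]) = 58
det = (+1)·(-1)·(0) + (-1)·(-2)·(-29) + (+1)·(6)·(0) + (-1)·(-2)·(58) = 58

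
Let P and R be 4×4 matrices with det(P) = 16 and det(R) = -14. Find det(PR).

det(PR) = det(P)·det(R) = (16)·(-14) = -224

|PR| = -224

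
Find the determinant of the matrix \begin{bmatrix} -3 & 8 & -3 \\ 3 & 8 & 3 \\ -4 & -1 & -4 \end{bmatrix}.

0

Expand along column 1:
  + (-3) · |8 3; -1 -4| = (-3)·(-32 − (-3)) = 87
  − 3 · |8 -3; -1 -4| = −3·(-32 − 3) = 105
  + (-4) · |8 -3; 8 3| = (-4)·(24 − (-24)) = -192
Sum: (87) + (105) + (-192) = 0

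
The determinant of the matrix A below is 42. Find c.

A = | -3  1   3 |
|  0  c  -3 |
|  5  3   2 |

Expanding along the row containing c, det(A) is linear in c: det(A) = (-21)·c + (-42).
Set (-21)·c + (-42) = 42  ⇒  (-21)·c = 84  ⇒  c = -4.

c = -4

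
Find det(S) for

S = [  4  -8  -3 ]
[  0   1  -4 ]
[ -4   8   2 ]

-4

Expand along column 1:
  + 4 · |1 -4; 8 2| = 4·(2 − (-32)) = 136
  + (-4) · |-8 -3; 1 -4| = (-4)·(32 − (-3)) = -140
Sum: (136) + (-140) = -4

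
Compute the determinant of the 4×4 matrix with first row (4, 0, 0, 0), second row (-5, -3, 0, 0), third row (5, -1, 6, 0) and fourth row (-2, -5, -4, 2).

The determinant is -144.

The matrix is lower triangular, so the determinant is the product of the diagonal entries:
det = (4) · (-3) · (6) · (2) = -144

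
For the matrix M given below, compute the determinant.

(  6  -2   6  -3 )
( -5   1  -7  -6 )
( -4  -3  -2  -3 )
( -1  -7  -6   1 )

det(M) = -2223

Expand along row 1:
  + (6) · M_11   where M_11 = det([1 -7 -6; -3 -2 -3; -7 -6 1]) = -212
  − (-2) · M_12   where M_12 = det([-5 -7 -6; -4 -2 -3; -1 -6 1]) = -81
  + (6) · M_13   where M_13 = det([-5 1 -6; -4 -3 -3; -1 -7 1]) = -23
  − (-3) · M_14   where M_14 = det([-5 1 -7; -4 -3 -2; -1 -7 -6]) = -217
det = (+1)·(6)·(-212) + (-1)·(-2)·(-81) + (+1)·(6)·(-23) + (-1)·(-3)·(-217) = -2223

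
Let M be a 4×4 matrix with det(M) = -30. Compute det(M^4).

810000

det(M^4) = (det M)^4 = (-30)^4 = 810000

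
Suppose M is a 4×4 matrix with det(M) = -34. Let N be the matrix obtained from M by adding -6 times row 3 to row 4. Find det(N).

The determinant is -34.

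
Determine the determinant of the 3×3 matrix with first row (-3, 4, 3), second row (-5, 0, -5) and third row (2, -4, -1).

60

Expand along row 2:
  − (-5) · |4 3; -4 -1| = −(-5)·(-4 − (-12)) = 40
  − (-5) · |-3 4; 2 -4| = −(-5)·(12 − 8) = 20
Sum: (40) + (20) = 60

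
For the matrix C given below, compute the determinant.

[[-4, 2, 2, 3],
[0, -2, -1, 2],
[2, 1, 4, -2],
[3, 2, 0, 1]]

Expand along row 2 (it has 1 zero):
  + (-2) · M_22   where M_22 = det([-4 2 3; 2 4 -2; 3 0 1]) = -68
  − (-1) · M_23   where M_23 = det([-4 2 3; 2 1 -2; 3 2 1]) = -33
  + (2) · M_24   where M_24 = det([-4 2 2; 2 1 4; 3 2 0]) = 58
det = (+1)·(-2)·(-68) + (-1)·(-1)·(-33) + (+1)·(2)·(58) = 219

The determinant is 219.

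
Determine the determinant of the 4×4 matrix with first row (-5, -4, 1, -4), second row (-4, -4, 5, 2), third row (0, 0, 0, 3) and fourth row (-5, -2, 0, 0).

-114

Expand along row 3 (it has 3 zeros):
  − (3) · M_34   where M_34 = det([-5 -4 1; -4 -4 5; -5 -2 0]) = 38
det = (-1)·(3)·(38) = -114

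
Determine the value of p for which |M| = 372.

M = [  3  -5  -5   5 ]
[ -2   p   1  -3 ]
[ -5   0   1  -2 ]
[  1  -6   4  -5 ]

Expanding along the row containing p, det(M) is linear in p: det(M) = (39)·p + (372).
Set (39)·p + (372) = 372  ⇒  (39)·p = 0  ⇒  p = 0.

p = 0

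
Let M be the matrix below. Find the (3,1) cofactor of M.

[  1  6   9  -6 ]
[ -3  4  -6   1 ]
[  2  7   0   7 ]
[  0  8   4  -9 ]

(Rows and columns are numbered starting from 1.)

312

Delete row 3 and column 1; the remaining 3×3 submatrix is [6 9 -6; 4 -6 1; 8 4 -9].
Its determinant is 312.
The cofactor carries sign (−1)^(3+1) = +1, so C_{3,1} = +(312) = 312.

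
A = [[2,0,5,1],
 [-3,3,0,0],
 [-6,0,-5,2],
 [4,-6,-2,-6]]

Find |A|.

det(A) = -390

Expand along row 2 (it has 2 zeros):
  − (-3) · M_21   where M_21 = det([0 5 1; 0 -5 2; -6 -2 -6]) = -90
  + (3) · M_22   where M_22 = det([2 5 1; -6 -5 2; 4 -2 -6]) = -40
det = (-1)·(-3)·(-90) + (+1)·(3)·(-40) = -390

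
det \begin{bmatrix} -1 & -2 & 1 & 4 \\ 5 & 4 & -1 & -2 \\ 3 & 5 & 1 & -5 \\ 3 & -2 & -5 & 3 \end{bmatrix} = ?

Expand along row 1:
  + (-1) · M_11   where M_11 = det([4 -1 -2; 5 1 -5; -2 -5 3]) = -37
  − (-2) · M_12   where M_12 = det([5 -1 -2; 3 1 -5; 3 -5 3]) = -50
  + (1) · M_13   where M_13 = det([5 4 -2; 3 5 -5; 3 -2 3]) = -29
  − (4) · M_14   where M_14 = det([5 4 -1; 3 5 1; 3 -2 -5]) = -22
det = (+1)·(-1)·(-37) + (-1)·(-2)·(-50) + (+1)·(1)·(-29) + (-1)·(4)·(-22) = -4

-4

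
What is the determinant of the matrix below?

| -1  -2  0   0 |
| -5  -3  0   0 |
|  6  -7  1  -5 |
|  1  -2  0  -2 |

14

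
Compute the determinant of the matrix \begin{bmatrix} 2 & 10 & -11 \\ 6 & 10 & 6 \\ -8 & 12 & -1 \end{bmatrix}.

Expand along column 1:
  + 2 · |10 6; 12 -1| = 2·(-10 − 72) = -164
  − 6 · |10 -11; 12 -1| = −6·(-10 − (-132)) = -732
  + (-8) · |10 -11; 10 6| = (-8)·(60 − (-110)) = -1360
Sum: (-164) + (-732) + (-1360) = -2256

The determinant is -2256.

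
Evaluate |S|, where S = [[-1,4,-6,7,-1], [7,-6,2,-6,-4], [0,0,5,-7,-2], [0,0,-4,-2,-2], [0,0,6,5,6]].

S is block upper-triangular with a 2×2 block and a 3×3 block on the diagonal, so its determinant equals the product of the determinants of the diagonal blocks.
det of the 2×2 block = -22
det of the 3×3 block = -78
det = (-22)·(-78) = 1716

The determinant is 1716.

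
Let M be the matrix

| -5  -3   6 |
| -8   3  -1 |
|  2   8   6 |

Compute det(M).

|M| = -688

Expand along column 1:
  + (-5) · |3 -1; 8 6| = (-5)·(18 − (-8)) = -130
  − (-8) · |-3 6; 8 6| = −(-8)·(-18 − 48) = -528
  + 2 · |-3 6; 3 -1| = 2·(3 − 18) = -30
Sum: (-130) + (-528) + (-30) = -688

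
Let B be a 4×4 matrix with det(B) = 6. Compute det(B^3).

det(B^3) = (det B)^3 = (6)^3 = 216

The determinant is 216.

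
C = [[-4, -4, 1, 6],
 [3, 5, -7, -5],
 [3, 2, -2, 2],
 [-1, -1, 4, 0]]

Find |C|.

The determinant is 135.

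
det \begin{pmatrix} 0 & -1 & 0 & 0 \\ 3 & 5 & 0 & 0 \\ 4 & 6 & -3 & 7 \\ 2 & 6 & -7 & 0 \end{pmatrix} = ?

The matrix is block lower-triangular with a 2×2 block and a 2×2 block on the diagonal, so its determinant equals the product of the determinants of the diagonal blocks.
det of the 2×2 block = 3
det of the 2×2 block = 49
det = (3)·(49) = 147

147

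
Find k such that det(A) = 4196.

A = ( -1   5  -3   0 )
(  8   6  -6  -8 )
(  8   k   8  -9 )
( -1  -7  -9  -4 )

Expanding along the row containing k, det(A) is linear in k: det(A) = (72)·k + (4124).
Set (72)·k + (4124) = 4196  ⇒  (72)·k = 72  ⇒  k = 1.

k = 1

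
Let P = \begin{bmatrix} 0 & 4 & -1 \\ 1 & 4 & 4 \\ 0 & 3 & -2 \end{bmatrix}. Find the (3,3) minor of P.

-4

Delete row 3 and column 3; the remaining 2×2 submatrix is [0 4; 1 4].
Its determinant is 0·4 − 4·1 = -4.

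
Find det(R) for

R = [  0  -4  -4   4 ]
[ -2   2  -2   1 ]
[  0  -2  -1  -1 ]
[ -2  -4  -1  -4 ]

Expand along column 1 (it has 2 zeros):
  − (-2) · M_21   where M_21 = det([-4 -4 4; -2 -1 -1; -4 -1 -4]) = -4
  − (-2) · M_41   where M_41 = det([-4 -4 4; 2 -2 1; -2 -1 -1]) = -36
det = (-1)·(-2)·(-4) + (-1)·(-2)·(-36) = -80

The determinant is -80.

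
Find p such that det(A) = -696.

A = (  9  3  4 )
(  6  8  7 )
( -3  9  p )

Expanding along the column containing p, det(A) is linear in p: det(A) = (54)·p + (-318).
Set (54)·p + (-318) = -696  ⇒  (54)·p = -378  ⇒  p = -7.

-7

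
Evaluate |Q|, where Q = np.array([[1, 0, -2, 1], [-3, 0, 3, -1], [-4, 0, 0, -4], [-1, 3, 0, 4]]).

Expand along column 2 (it has 3 zeros):
  + (3) · M_42   where M_42 = det([1 -2 1; -3 3 -1; -4 0 -4]) = 16
det = (+1)·(3)·(16) = 48

48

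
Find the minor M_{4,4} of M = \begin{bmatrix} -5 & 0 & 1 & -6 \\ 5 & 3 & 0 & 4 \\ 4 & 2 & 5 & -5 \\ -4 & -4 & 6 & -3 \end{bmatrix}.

Delete row 4 and column 4; the remaining 3×3 submatrix is [-5 0 1; 5 3 0; 4 2 5].
Its determinant is -77.

-77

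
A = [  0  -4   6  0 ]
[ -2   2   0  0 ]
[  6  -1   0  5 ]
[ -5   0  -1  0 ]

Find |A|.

-340

Expand along column 4 (it has 3 zeros):
  − (5) · M_34   where M_34 = det([0 -4 6; -2 2 0; -5 0 -1]) = 68
det = (-1)·(5)·(68) = -340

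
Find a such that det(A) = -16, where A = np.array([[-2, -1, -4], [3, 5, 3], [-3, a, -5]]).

Expanding along the row containing a, det(A) is linear in a: det(A) = (-6)·a + (-16).
Set (-6)·a + (-16) = -16  ⇒  (-6)·a = 0  ⇒  a = 0.

0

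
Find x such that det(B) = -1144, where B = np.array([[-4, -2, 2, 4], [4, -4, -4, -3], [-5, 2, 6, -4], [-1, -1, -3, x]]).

x = -9

Expanding along the row containing x, det(B) is linear in x: det(B) = (48)·x + (-712).
Set (48)·x + (-712) = -1144  ⇒  (48)·x = -432  ⇒  x = -9.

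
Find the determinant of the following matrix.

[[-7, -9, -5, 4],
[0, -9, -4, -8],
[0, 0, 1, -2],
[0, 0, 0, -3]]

-189

The matrix is upper triangular, so the determinant is the product of the diagonal entries:
det = (-7) · (-9) · (1) · (-3) = -189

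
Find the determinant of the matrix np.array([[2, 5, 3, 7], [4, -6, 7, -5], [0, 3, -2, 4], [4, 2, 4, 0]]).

The determinant is -296.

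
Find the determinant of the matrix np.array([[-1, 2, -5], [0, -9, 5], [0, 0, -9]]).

-81

The matrix is upper triangular, so the determinant is the product of the diagonal entries:
det = (-1) · (-9) · (-9) = -81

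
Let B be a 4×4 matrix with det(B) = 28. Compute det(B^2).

det(B^2) = (det B)^2 = (28)^2 = 784

The determinant is 784.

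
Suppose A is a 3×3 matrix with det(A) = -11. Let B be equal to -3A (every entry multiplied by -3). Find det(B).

For a 3×3 matrix, det(-3A) = (-3)^3·det(A) = -27·det(A).
det(B) = (-27)·(-11) = 297

|B| = 297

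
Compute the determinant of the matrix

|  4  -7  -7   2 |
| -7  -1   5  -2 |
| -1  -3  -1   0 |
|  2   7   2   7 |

58

Expand along row 3 (it has 1 zero):
  + (-1) · M_31   where M_31 = det([-7 -7 2; -1 5 -2; 7 2 7]) = -298
  − (-3) · M_32   where M_32 = det([4 -7 2; -7 5 -2; 2 2 7]) = -207
  + (-1) · M_33   where M_33 = det([4 -7 2; -7 -1 -2; 2 7 7]) = -381
det = (+1)·(-1)·(-298) + (-1)·(-3)·(-207) + (+1)·(-1)·(-381) = 58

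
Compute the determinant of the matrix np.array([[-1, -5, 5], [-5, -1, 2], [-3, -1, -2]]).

Expand along column 1:
  + (-1) · |-1 2; -1 -2| = (-1)·(2 − (-2)) = -4
  − (-5) · |-5 5; -1 -2| = −(-5)·(10 − (-5)) = 75
  + (-3) · |-5 5; -1 2| = (-3)·(-10 − (-5)) = 15
Sum: (-4) + (75) + (15) = 86

86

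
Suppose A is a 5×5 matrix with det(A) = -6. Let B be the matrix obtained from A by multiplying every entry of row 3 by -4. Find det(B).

Scaling one row by -4 multiplies the determinant by -4.
det(B) = (-4)·(-6) = 24

det(B) = 24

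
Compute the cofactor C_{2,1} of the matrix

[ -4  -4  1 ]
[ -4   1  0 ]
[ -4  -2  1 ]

Delete row 2 and column 1; the remaining 2×2 submatrix is [-4 1; -2 1].
Its determinant is (-4)·1 − 1·(-2) = -2.
The cofactor carries sign (−1)^(2+1) = −1, so C_{2,1} = −(-2) = 2.

2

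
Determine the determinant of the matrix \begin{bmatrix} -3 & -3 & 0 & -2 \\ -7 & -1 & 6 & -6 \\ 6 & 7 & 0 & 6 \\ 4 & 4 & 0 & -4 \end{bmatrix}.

Expand along column 3 (it has 3 zeros):
  − (6) · M_23   where M_23 = det([-3 -3 -2; 6 7 6; 4 4 -4]) = 20
det = (-1)·(6)·(20) = -120

The determinant is -120.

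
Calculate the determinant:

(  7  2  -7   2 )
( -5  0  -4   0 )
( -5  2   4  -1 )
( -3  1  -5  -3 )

-713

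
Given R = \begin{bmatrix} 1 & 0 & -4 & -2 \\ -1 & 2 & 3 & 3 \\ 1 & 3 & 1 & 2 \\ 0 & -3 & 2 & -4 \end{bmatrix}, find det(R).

-35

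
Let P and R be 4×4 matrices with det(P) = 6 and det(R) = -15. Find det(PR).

det(PR) = det(P)·det(R) = (6)·(-15) = -90

-90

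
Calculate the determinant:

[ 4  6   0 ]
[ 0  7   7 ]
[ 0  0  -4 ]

-112

The matrix is upper triangular, so the determinant is the product of the diagonal entries:
det = (4) · (7) · (-4) = -112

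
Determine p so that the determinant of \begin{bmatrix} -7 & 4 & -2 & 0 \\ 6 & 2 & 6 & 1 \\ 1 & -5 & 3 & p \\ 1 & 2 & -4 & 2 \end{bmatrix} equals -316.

-1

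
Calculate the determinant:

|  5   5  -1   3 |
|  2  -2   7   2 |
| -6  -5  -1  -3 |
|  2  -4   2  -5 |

-191

Expand along row 1:
  + (5) · M_11   where M_11 = det([-2 7 2; -5 -1 -3; -4 2 -5]) = -141
  − (5) · M_12   where M_12 = det([2 7 2; -6 -1 -3; 2 2 -5]) = -250
  + (-1) · M_13   where M_13 = det([2 -2 2; -6 -5 -3; 2 -4 -5]) = 166
  − (3) · M_14   where M_14 = det([2 -2 7; -6 -5 -1; 2 -4 2]) = 190
det = (+1)·(5)·(-141) + (-1)·(5)·(-250) + (+1)·(-1)·(166) + (-1)·(3)·(190) = -191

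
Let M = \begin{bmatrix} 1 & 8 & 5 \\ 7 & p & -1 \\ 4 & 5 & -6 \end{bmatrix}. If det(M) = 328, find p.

Expanding along the column containing p, det(M) is linear in p: det(M) = (-26)·p + (484).
Set (-26)·p + (484) = 328  ⇒  (-26)·p = -156  ⇒  p = 6.

6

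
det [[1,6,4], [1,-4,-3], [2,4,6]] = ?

Expand along row 1:
  + 1 · |-4 -3; 4 6| = 1·(-24 − (-12)) = -12
  − 6 · |1 -3; 2 6| = −6·(6 − (-6)) = -72
  + 4 · |1 -4; 2 4| = 4·(4 − (-8)) = 48
Sum: (-12) + (-72) + (48) = -36

-36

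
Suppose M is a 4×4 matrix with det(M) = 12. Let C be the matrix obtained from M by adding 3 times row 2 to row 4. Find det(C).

12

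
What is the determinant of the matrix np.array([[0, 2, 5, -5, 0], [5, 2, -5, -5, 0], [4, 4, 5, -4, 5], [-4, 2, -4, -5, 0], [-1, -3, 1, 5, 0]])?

Expand along column 5 (it has 4 zeros):
  + (5) · M_35   where M_35 = det([0 2 5 -5; 5 2 -5 -5; -4 2 -4 -5; -1 -3 1 5]) = -425
det = (+1)·(5)·(-425) = -2125

The determinant is -2125.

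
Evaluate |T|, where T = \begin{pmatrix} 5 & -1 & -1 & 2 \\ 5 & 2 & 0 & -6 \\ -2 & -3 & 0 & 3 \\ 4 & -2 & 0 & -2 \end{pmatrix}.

Expand along column 3 (it has 3 zeros):
  + (-1) · M_13   where M_13 = det([5 2 -6; -2 -3 3; 4 -2 -2]) = -20
det = (+1)·(-1)·(-20) = 20

20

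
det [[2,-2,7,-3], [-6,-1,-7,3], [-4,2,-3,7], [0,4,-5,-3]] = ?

Expand along row 4 (it has 1 zero):
  + (4) · M_42   where M_42 = det([2 7 -3; -6 -7 3; -4 -3 7]) = 160
  − (-5) · M_43   where M_43 = det([2 -2 -3; -6 -1 3; -4 2 7]) = -38
  + (-3) · M_44   where M_44 = det([2 -2 7; -6 -1 -7; -4 2 -3]) = -98
det = (+1)·(4)·(160) + (-1)·(-5)·(-38) + (+1)·(-3)·(-98) = 744

744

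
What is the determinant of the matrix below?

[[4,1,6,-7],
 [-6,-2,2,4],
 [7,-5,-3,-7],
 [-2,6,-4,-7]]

Expand along row 1:
  + (4) · M_11   where M_11 = det([-2 2 4; -5 -3 -7; 6 -4 -7]) = 12
  − (1) · M_12   where M_12 = det([-6 2 4; 7 -3 -7; -2 -4 -7]) = 32
  + (6) · M_13   where M_13 = det([-6 -2 4; 7 -5 -7; -2 6 -7]) = -460
  − (-7) · M_14   where M_14 = det([-6 -2 2; 7 -5 -3; -2 6 -4]) = -232
det = (+1)·(4)·(12) + (-1)·(1)·(32) + (+1)·(6)·(-460) + (-1)·(-7)·(-232) = -4368

-4368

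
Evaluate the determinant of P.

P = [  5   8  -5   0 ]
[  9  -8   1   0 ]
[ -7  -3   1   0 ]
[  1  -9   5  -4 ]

|P| = -1048

Expand along column 4 (it has 3 zeros):
  + (-4) · M_44   where M_44 = det([5 8 -5; 9 -8 1; -7 -3 1]) = 262
det = (+1)·(-4)·(262) = -1048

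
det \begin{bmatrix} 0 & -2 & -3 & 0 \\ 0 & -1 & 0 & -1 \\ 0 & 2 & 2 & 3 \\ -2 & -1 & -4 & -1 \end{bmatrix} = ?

The determinant is -14.

Expand along column 1 (it has 3 zeros):
  − (-2) · M_41   where M_41 = det([-2 -3 0; -1 0 -1; 2 2 3]) = -7
det = (-1)·(-2)·(-7) = -14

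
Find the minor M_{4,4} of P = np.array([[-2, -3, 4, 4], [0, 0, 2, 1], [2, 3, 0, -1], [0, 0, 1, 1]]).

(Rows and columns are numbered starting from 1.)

The minor is 0.

Delete row 4 and column 4; the remaining 3×3 submatrix is [-2 -3 4; 0 0 2; 2 3 0].
Its determinant is 0.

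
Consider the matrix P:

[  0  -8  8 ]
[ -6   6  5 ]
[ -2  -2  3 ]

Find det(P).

Expand along column 1:
  − (-6) · |-8 8; -2 3| = −(-6)·(-24 − (-16)) = -48
  + (-2) · |-8 8; 6 5| = (-2)·(-40 − 48) = 176
Sum: (-48) + (176) = 128

|P| = 128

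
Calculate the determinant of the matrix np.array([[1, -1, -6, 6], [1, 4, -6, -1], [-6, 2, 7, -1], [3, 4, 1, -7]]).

-589

Expand along row 1:
  + (1) · M_11   where M_11 = det([4 -6 -1; 2 7 -1; 4 1 -7]) = -226
  − (-1) · M_12   where M_12 = det([1 -6 -1; -6 7 -1; 3 1 -7]) = 249
  + (-6) · M_13   where M_13 = det([1 4 -1; -6 2 -1; 3 4 -7]) = -160
  − (6) · M_14   where M_14 = det([1 4 -6; -6 2 7; 3 4 1]) = 262
det = (+1)·(1)·(-226) + (-1)·(-1)·(249) + (+1)·(-6)·(-160) + (-1)·(6)·(262) = -589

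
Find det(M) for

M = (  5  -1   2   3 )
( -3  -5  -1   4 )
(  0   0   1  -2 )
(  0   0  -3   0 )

168

M is block upper-triangular with a 2×2 block and a 2×2 block on the diagonal, so its determinant equals the product of the determinants of the diagonal blocks.
det of the 2×2 block = -28
det of the 2×2 block = -6
det = (-28)·(-6) = 168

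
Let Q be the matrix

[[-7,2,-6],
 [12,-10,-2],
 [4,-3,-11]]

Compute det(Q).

Expand along column 1:
  + (-7) · |-10 -2; -3 -11| = (-7)·(110 − 6) = -728
  − 12 · |2 -6; -3 -11| = −12·(-22 − 18) = 480
  + 4 · |2 -6; -10 -2| = 4·(-4 − 60) = -256
Sum: (-728) + (480) + (-256) = -504

The determinant is -504.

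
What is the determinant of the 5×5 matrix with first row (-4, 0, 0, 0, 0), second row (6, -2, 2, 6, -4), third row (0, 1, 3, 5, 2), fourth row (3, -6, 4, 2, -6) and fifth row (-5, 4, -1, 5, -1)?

Expand along row 1 (it has 4 zeros):
  + (-4) · M_11   where M_11 = det([-2 2 6 -4; 1 3 5 2; -6 4 2 -6; 4 -1 5 -1]) = -336
det = (+1)·(-4)·(-336) = 1344

The determinant is 1344.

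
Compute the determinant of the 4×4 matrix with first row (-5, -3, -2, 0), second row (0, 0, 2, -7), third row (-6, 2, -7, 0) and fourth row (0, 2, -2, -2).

Expand along row 2 (it has 2 zeros):
  − (2) · M_23   where M_23 = det([-5 -3 0; -6 2 0; 0 2 -2]) = 56
  + (-7) · M_24   where M_24 = det([-5 -3 -2; -6 2 -7; 0 2 -2]) = 10
det = (-1)·(2)·(56) + (+1)·(-7)·(10) = -182

The determinant is -182.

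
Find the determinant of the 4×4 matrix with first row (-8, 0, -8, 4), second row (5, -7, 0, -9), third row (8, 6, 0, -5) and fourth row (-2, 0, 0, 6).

Expand along column 3 (it has 3 zeros):
  + (-8) · M_13   where M_13 = det([5 -7 -9; 8 6 -5; -2 0 6]) = 338
det = (+1)·(-8)·(338) = -2704

-2704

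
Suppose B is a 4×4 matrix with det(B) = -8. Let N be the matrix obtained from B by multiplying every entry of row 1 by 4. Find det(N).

-32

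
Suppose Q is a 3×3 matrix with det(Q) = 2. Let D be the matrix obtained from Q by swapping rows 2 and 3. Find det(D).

det(D) = -2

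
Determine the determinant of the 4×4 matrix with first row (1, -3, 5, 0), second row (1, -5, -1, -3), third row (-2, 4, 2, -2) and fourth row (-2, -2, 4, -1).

-320

Expand along row 1 (it has 1 zero):
  + (1) · M_11   where M_11 = det([-5 -1 -3; 4 2 -2; -2 4 -1]) = -98
  − (-3) · M_12   where M_12 = det([1 -1 -3; -2 2 -2; -2 4 -1]) = 16
  + (5) · M_13   where M_13 = det([1 -5 -3; -2 4 -2; -2 -2 -1]) = -54
det = (+1)·(1)·(-98) + (-1)·(-3)·(16) + (+1)·(5)·(-54) = -320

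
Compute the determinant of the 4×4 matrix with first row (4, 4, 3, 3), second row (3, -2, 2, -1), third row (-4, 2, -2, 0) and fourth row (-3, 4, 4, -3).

-32

Expand along row 3 (it has 1 zero):
  + (-4) · M_31   where M_31 = det([4 3 3; -2 2 -1; 4 4 -3]) = -86
  − (2) · M_32   where M_32 = det([4 3 3; 3 2 -1; -3 4 -3]) = 82
  + (-2) · M_33   where M_33 = det([4 4 3; 3 -2 -1; -3 4 -3]) = 106
det = (+1)·(-4)·(-86) + (-1)·(2)·(82) + (+1)·(-2)·(106) = -32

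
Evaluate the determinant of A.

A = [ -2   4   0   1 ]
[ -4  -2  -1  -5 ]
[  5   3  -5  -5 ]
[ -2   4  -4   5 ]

det(A) = -1432

Expand along row 1 (it has 1 zero):
  + (-2) · M_11   where M_11 = det([-2 -1 -5; 3 -5 -5; 4 -4 5]) = 85
  − (4) · M_12   where M_12 = det([-4 -1 -5; 5 -5 -5; -2 -4 5]) = 345
  − (1) · M_14   where M_14 = det([-4 -2 -1; 5 3 -5; -2 4 -4]) = -118
det = (+1)·(-2)·(85) + (-1)·(4)·(345) + (-1)·(1)·(-118) = -1432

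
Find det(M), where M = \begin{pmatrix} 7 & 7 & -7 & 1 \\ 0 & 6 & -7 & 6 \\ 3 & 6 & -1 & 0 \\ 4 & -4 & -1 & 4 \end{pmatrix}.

The determinant is 1728.

Expand along row 2 (it has 1 zero):
  + (6) · M_22   where M_22 = det([7 -7 1; 3 -1 0; 4 -1 4]) = 57
  − (-7) · M_23   where M_23 = det([7 7 1; 3 6 0; 4 -4 4]) = 48
  + (6) · M_24   where M_24 = det([7 7 -7; 3 6 -1; 4 -4 -1]) = 175
det = (+1)·(6)·(57) + (-1)·(-7)·(48) + (+1)·(6)·(175) = 1728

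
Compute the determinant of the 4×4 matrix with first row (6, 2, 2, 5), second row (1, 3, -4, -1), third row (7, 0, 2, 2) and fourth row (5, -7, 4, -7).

Expand along row 3 (it has 1 zero):
  + (7) · M_31   where M_31 = det([2 2 5; 3 -4 -1; -7 4 -7]) = 40
  + (2) · M_33   where M_33 = det([6 2 5; 1 3 -1; 5 -7 -7]) = -274
  − (2) · M_34   where M_34 = det([6 2 2; 1 3 -4; 5 -7 4]) = -188
det = (+1)·(7)·(40) + (+1)·(2)·(-274) + (-1)·(2)·(-188) = 108

108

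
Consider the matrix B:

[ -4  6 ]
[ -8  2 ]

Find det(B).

det(B) = (-4)·2 − 6·(-8) = -8 − (-48) = 40

40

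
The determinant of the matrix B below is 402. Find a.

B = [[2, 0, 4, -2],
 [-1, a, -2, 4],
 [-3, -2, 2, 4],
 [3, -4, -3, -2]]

a = 3

Expanding along the column containing a, det(B) is linear in a: det(B) = (34)·a + (300).
Set (34)·a + (300) = 402  ⇒  (34)·a = 102  ⇒  a = 3.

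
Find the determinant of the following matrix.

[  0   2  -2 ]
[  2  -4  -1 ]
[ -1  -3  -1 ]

Expand along row 1:
  − 2 · |2 -1; -1 -1| = −2·(-2 − 1) = 6
  + (-2) · |2 -4; -1 -3| = (-2)·(-6 − 4) = 20
Sum: (6) + (20) = 26

26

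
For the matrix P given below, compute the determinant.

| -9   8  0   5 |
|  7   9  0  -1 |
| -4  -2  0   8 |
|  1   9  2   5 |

Expand along column 3 (it has 3 zeros):
  − (2) · M_43   where M_43 = det([-9 8 5; 7 9 -1; -4 -2 8]) = -936
det = (-1)·(2)·(-936) = 1872

1872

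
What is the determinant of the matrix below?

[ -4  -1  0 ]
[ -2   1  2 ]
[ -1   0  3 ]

Expand along column 2:
  − (-1) · |-2 2; -1 3| = −(-1)·(-6 − (-2)) = -4
  + 1 · |-4 0; -1 3| = 1·(-12 − 0) = -12
Sum: (-4) + (-12) = -16

-16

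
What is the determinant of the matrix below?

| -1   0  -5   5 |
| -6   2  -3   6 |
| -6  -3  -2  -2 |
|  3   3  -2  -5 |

Expand along row 1 (it has 1 zero):
  + (-1) · M_11   where M_11 = det([2 -3 6; -3 -2 -2; 3 -2 -5]) = 147
  + (-5) · M_13   where M_13 = det([-6 2 6; -6 -3 -2; 3 3 -5]) = -252
  − (5) · M_14   where M_14 = det([-6 2 -3; -6 -3 -2; 3 3 -2]) = -81
det = (+1)·(-1)·(147) + (+1)·(-5)·(-252) + (-1)·(5)·(-81) = 1518

The determinant is 1518.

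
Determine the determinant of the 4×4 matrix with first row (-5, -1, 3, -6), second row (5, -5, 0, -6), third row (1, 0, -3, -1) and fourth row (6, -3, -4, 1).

Expand along row 2 (it has 1 zero):
  − (5) · M_21   where M_21 = det([-1 3 -6; 0 -3 -1; -3 -4 1]) = 70
  + (-5) · M_22   where M_22 = det([-5 3 -6; 1 -3 -1; 6 -4 1]) = -70
  + (-6) · M_24   where M_24 = det([-5 -1 3; 1 0 -3; 6 -3 -4]) = 50
det = (-1)·(5)·(70) + (+1)·(-5)·(-70) + (+1)·(-6)·(50) = -300

-300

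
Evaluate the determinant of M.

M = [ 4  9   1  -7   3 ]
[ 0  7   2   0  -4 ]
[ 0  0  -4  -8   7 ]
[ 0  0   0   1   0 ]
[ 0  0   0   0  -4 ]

|M| = 448

M is upper triangular, so det(M) is the product of the diagonal entries:
det = (4) · (7) · (-4) · (1) · (-4) = 448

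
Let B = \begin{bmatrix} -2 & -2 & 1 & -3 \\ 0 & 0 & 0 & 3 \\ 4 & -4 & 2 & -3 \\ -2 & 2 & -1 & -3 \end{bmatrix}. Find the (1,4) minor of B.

0

Delete row 1 and column 4; the remaining 3×3 submatrix is [0 0 0; 4 -4 2; -2 2 -1].
Its determinant is 0.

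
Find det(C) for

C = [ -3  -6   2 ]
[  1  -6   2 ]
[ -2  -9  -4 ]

-168

Expand along column 1:
  + (-3) · |-6 2; -9 -4| = (-3)·(24 − (-18)) = -126
  − 1 · |-6 2; -9 -4| = −1·(24 − (-18)) = -42
  + (-2) · |-6 2; -6 2| = (-2)·(-12 − (-12)) = 0
Sum: (-126) + (-42) + (0) = -168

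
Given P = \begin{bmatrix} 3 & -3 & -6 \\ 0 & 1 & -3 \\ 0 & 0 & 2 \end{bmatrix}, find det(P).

P is upper triangular, so det(P) is the product of the diagonal entries:
det = (3) · (1) · (2) = 6

6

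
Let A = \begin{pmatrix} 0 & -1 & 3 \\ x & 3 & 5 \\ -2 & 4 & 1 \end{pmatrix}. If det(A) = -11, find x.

-3

Expanding along the column containing x, det(A) is linear in x: det(A) = (13)·x + (28).
Set (13)·x + (28) = -11  ⇒  (13)·x = -39  ⇒  x = -3.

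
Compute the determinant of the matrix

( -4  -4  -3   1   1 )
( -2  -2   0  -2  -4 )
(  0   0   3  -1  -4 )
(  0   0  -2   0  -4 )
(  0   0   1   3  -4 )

0

The matrix is block upper-triangular with a 2×2 block and a 3×3 block on the diagonal, so its determinant equals the product of the determinants of the diagonal blocks.
det of the 2×2 block = 0
det of the 3×3 block = 72
det = (0)·(72) = 0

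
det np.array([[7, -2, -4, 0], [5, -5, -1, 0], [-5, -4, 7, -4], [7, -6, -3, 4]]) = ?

-24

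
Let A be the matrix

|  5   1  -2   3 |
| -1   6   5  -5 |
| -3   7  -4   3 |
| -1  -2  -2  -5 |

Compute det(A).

Expand along row 1:
  + (5) · M_11   where M_11 = det([6 5 -5; 7 -4 3; -2 -2 -5]) = 411
  − (1) · M_12   where M_12 = det([-1 5 -5; -3 -4 3; -1 -2 -5]) = -126
  + (-2) · M_13   where M_13 = det([-1 6 -5; -3 7 3; -1 -2 -5]) = -144
  − (3) · M_14   where M_14 = det([-1 6 5; -3 7 -4; -1 -2 -2]) = 75
det = (+1)·(5)·(411) + (-1)·(1)·(-126) + (+1)·(-2)·(-144) + (-1)·(3)·(75) = 2244

The determinant is 2244.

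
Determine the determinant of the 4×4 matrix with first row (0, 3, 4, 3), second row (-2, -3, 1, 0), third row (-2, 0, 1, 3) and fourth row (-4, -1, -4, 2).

Expand along row 1 (it has 1 zero):
  − (3) · M_12   where M_12 = det([-2 1 0; -2 1 3; -4 -4 2]) = -36
  + (4) · M_13   where M_13 = det([-2 -3 0; -2 0 3; -4 -1 2]) = 18
  − (3) · M_14   where M_14 = det([-2 -3 1; -2 0 1; -4 -1 -4]) = 36
det = (-1)·(3)·(-36) + (+1)·(4)·(18) + (-1)·(3)·(36) = 72

72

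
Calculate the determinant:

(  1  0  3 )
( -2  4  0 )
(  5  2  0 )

The determinant is -72.

Expand along column 3:
  + 3 · |-2 4; 5 2| = 3·(-4 − 20) = -72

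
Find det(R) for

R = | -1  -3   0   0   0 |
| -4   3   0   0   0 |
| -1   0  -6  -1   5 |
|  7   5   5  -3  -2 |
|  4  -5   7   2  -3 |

R is block lower-triangular with a 2×2 block and a 3×3 block on the diagonal, so its determinant equals the product of the determinants of the diagonal blocks.
det of the 2×2 block = -15
det of the 3×3 block = 76
det = (-15)·(76) = -1140

The determinant is -1140.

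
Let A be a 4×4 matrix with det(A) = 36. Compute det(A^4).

1679616

det(A^4) = (det A)^4 = (36)^4 = 1679616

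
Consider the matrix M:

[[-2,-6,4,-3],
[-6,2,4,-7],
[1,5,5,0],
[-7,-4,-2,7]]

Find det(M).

The determinant is -4304.

Expand along row 3 (it has 1 zero):
  + (1) · M_31   where M_31 = det([-6 4 -3; 2 4 -7; -4 -2 7]) = -64
  − (5) · M_32   where M_32 = det([-2 4 -3; -6 4 -7; -7 -2 7]) = 216
  + (5) · M_33   where M_33 = det([-2 -6 -3; -6 2 -7; -7 -4 7]) = -632
det = (+1)·(1)·(-64) + (-1)·(5)·(216) + (+1)·(5)·(-632) = -4304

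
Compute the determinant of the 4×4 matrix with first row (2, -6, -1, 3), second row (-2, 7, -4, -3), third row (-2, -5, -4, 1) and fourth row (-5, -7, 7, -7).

784

Expand along row 1:
  + (2) · M_11   where M_11 = det([7 -4 -3; -5 -4 1; -7 7 -7]) = 504
  − (-6) · M_12   where M_12 = det([-2 -4 -3; -2 -4 1; -5 7 -7]) = 136
  + (-1) · M_13   where M_13 = det([-2 7 -3; -2 -5 1; -5 -7 -7]) = -184
  − (3) · M_14   where M_14 = det([-2 7 -4; -2 -5 -4; -5 -7 7]) = 408
det = (+1)·(2)·(504) + (-1)·(-6)·(136) + (+1)·(-1)·(-184) + (-1)·(3)·(408) = 784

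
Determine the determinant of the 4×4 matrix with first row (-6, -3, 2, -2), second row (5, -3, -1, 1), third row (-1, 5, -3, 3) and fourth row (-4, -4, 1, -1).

0

Expand along row 1:
  + (-6) · M_11   where M_11 = det([-3 -1 1; 5 -3 3; -4 1 -1]) = 0
  − (-3) · M_12   where M_12 = det([5 -1 1; -1 -3 3; -4 1 -1]) = 0
  + (2) · M_13   where M_13 = det([5 -3 1; -1 5 3; -4 -4 -1]) = 98
  − (-2) · M_14   where M_14 = det([5 -3 -1; -1 5 -3; -4 -4 1]) = -98
det = (+1)·(-6)·(0) + (-1)·(-3)·(0) + (+1)·(2)·(98) + (-1)·(-2)·(-98) = 0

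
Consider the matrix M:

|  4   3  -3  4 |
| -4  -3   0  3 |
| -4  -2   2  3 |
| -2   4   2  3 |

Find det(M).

The determinant is -234.

Expand along row 2 (it has 1 zero):
  − (-4) · M_21   where M_21 = det([3 -3 4; -2 2 3; 4 2 3]) = -102
  + (-3) · M_22   where M_22 = det([4 -3 4; -4 2 3; -2 2 3]) = -34
  + (3) · M_24   where M_24 = det([4 3 -3; -4 -2 2; -2 4 2]) = 24
det = (-1)·(-4)·(-102) + (+1)·(-3)·(-34) + (+1)·(3)·(24) = -234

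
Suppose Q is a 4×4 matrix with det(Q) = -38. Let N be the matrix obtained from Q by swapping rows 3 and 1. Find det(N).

det(N) = 38

Swapping two rows multiplies the determinant by −1.
det(N) = (-1)·(-38) = 38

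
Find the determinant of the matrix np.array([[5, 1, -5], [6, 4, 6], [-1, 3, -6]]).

-290

Expand along column 1:
  + 5 · |4 6; 3 -6| = 5·(-24 − 18) = -210
  − 6 · |1 -5; 3 -6| = −6·(-6 − (-15)) = -54
  + (-1) · |1 -5; 4 6| = (-1)·(6 − (-20)) = -26
Sum: (-210) + (-54) + (-26) = -290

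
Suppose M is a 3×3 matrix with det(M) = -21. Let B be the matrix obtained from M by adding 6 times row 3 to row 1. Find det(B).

Adding a multiple of one row to another leaves the determinant unchanged.
det(B) = (1)·(-21) = -21

|B| = -21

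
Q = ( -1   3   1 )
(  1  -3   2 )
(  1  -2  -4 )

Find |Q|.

The determinant is 3.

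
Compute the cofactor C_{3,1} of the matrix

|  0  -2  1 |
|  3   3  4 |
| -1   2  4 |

Delete row 3 and column 1; the remaining 2×2 submatrix is [-2 1; 3 4].
Its determinant is (-2)·4 − 1·3 = -11.
The cofactor carries sign (−1)^(3+1) = +1, so C_{3,1} = +(-11) = -11.

The cofactor is -11.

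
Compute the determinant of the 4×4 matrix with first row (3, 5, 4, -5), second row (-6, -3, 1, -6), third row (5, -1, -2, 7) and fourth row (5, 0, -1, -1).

The determinant is -436.

Expand along row 4 (it has 1 zero):
  − (5) · M_41   where M_41 = det([5 4 -5; -3 1 -6; -1 -2 7]) = 48
  − (-1) · M_43   where M_43 = det([3 5 -5; -6 -3 -6; 5 -1 7]) = -126
  + (-1) · M_44   where M_44 = det([3 5 4; -6 -3 1; 5 -1 -2]) = 70
det = (-1)·(5)·(48) + (-1)·(-1)·(-126) + (+1)·(-1)·(70) = -436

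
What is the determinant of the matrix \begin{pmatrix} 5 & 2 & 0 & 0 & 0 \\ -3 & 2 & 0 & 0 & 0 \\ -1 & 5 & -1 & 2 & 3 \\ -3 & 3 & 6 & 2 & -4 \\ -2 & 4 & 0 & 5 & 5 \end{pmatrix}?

The matrix is block lower-triangular with a 2×2 block and a 3×3 block on the diagonal, so its determinant equals the product of the determinants of the diagonal blocks.
det of the 2×2 block = 16
det of the 3×3 block = 0
det = (16)·(0) = 0

The determinant is 0.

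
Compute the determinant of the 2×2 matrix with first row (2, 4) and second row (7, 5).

det = 2·5 − 4·7 = 10 − 28 = -18

-18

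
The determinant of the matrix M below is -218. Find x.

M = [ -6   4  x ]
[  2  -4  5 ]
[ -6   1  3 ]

x = 8

Expanding along the column containing x, det(M) is linear in x: det(M) = (-22)·x + (-42).
Set (-22)·x + (-42) = -218  ⇒  (-22)·x = -176  ⇒  x = 8.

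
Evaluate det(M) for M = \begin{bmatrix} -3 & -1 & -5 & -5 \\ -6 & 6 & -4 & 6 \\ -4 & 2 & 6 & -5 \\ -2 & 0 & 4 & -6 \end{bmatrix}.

Expand along row 4 (it has 1 zero):
  − (-2) · M_41   where M_41 = det([-1 -5 -5; 6 -4 6; 2 6 -5]) = -414
  − (4) · M_43   where M_43 = det([-3 -1 -5; -6 6 6; -4 2 -5]) = 120
  + (-6) · M_44   where M_44 = det([-3 -1 -5; -6 6 -4; -4 2 6]) = -244
det = (-1)·(-2)·(-414) + (-1)·(4)·(120) + (+1)·(-6)·(-244) = 156

156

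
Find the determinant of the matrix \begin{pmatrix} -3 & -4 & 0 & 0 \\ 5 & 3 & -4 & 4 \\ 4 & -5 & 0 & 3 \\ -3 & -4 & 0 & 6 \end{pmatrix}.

The determinant is 744.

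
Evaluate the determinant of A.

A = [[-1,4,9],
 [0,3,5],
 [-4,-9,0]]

|A| = -17

Expand along row 2:
  + 3 · |-1 9; -4 0| = 3·(0 − (-36)) = 108
  − 5 · |-1 4; -4 -9| = −5·(9 − (-16)) = -125
Sum: (108) + (-125) = -17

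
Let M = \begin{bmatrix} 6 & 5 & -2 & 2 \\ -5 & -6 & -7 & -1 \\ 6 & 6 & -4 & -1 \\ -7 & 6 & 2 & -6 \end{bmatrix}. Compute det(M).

1679

Expand along row 1:
  + (6) · M_11   where M_11 = det([-6 -7 -1; 6 -4 -1; 6 2 -6]) = -402
  − (5) · M_12   where M_12 = det([-5 -7 -1; 6 -4 -1; -7 2 -6]) = -415
  + (-2) · M_13   where M_13 = det([-5 -6 -1; 6 6 -1; -7 6 -6]) = -186
  − (2) · M_14   where M_14 = det([-5 -6 -7; 6 6 -4; -7 6 2]) = -822
det = (+1)·(6)·(-402) + (-1)·(5)·(-415) + (+1)·(-2)·(-186) + (-1)·(2)·(-822) = 1679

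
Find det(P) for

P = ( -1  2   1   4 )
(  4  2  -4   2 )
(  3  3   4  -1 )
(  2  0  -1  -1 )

Expand along row 4 (it has 1 zero):
  − (2) · M_41   where M_41 = det([2 1 4; 2 -4 2; 3 4 -1]) = 80
  − (-1) · M_43   where M_43 = det([-1 2 4; 4 2 2; 3 3 -1]) = 52
  + (-1) · M_44   where M_44 = det([-1 2 1; 4 2 -4; 3 3 4]) = -70
det = (-1)·(2)·(80) + (-1)·(-1)·(52) + (+1)·(-1)·(-70) = -38

det(P) = -38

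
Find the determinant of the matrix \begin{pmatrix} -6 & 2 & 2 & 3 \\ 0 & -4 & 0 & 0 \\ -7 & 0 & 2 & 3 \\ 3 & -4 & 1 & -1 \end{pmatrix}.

20

Expand along row 2 (it has 3 zeros):
  + (-4) · M_22   where M_22 = det([-6 2 3; -7 2 3; 3 1 -1]) = -5
det = (+1)·(-4)·(-5) = 20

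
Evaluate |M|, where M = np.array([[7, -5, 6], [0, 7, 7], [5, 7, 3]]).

Expand along row 2:
  + 7 · |7 6; 5 3| = 7·(21 − 30) = -63
  − 7 · |7 -5; 5 7| = −7·(49 − (-25)) = -518
Sum: (-63) + (-518) = -581

det(M) = -581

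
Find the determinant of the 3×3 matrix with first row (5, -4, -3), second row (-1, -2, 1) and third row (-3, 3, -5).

Expand along row 1:
  + 5 · |-2 1; 3 -5| = 5·(10 − 3) = 35
  − (-4) · |-1 1; -3 -5| = −(-4)·(5 − (-3)) = 32
  + (-3) · |-1 -2; -3 3| = (-3)·(-3 − 6) = 27
Sum: (35) + (32) + (27) = 94

The determinant is 94.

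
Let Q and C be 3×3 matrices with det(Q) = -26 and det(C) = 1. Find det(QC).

-26

det(QC) = det(Q)·det(C) = (-26)·(1) = -26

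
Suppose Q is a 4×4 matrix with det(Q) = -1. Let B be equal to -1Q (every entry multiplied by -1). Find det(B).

The determinant is -1.

For a 4×4 matrix, det(-1Q) = (-1)^4·det(Q) = 1·det(Q).
det(B) = (1)·(-1) = -1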